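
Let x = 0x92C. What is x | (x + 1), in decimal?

x = 100100101100 = 2348
x + 1 = 100100101101
OR    = 100100101101 = 2349
(x | (x + 1) sets the lowest cleared bit.)

2349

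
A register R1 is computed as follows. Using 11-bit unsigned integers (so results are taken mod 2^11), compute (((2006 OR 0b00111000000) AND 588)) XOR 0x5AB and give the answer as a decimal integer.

2006 = 11111010110
0b00111000000 = 00111000000
→ OR → 11111010110 = 2006
588 = 01001001100
→ AND → 01001000100 = 580
0x5AB = 10110101011
→ XOR → 11111101111 = 2031

2031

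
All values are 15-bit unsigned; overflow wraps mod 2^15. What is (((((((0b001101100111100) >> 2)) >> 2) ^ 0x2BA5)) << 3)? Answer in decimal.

20656

0b001101100111100 = 001101100111100
→ >> 2 → 000011011001111 = 1743
→ >> 2 → 000000110110011 = 435
0x2BA5 = 010101110100101
→ ^ → 010101000010110 = 10774
→ << 3 (mod 2^15) → 101000010110000 = 20656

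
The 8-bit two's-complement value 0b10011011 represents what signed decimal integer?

-101

pattern = 10011011 (MSB is 1 ⇒ negative)
Invert: 01100100, add 1 → 01100101 = 101, so the value is -101.
(Equivalently: 155 - 2^8 = 155 - 256 = -101.)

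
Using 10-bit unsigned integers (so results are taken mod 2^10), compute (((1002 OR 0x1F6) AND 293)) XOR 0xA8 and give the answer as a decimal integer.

1002 = 1111101010
0x1F6 = 0111110110
→ OR → 1111111110 = 1022
293 = 0100100101
→ AND → 0100100100 = 292
0xA8 = 0010101000
→ XOR → 0110001100 = 396

396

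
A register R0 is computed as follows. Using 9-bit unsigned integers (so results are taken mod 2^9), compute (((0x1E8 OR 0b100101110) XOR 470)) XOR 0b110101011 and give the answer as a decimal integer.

403

0x1E8 = 111101000
0b100101110 = 100101110
→ OR → 111101110 = 494
470 = 111010110
→ XOR → 000111000 = 56
0b110101011 = 110101011
→ XOR → 110010011 = 403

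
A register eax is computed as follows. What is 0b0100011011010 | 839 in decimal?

a = 100011011010
839 = 001101000111
 OR → 101111011111 = 3039

3039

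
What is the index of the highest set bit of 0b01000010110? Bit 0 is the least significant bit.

0b01000010110 = 1000010110
The topmost 1 is at position 9 (since 2^9 = 512 ≤ 534 < 1024).

9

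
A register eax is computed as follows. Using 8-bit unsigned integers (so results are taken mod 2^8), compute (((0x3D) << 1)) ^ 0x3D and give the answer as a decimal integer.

71

0x3D = 00111101
→ << 1 (mod 2^8) → 01111010 = 122
0x3D = 00111101
→ ^ → 01000111 = 71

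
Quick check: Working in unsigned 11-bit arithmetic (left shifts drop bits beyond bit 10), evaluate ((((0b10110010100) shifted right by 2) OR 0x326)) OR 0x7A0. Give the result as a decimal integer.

2023

0b10110010100 = 10110010100
→ shifted right by 2 → 00101100101 = 357
0x326 = 01100100110
→ OR → 01101100111 = 871
0x7A0 = 11110100000
→ OR → 11111100111 = 2023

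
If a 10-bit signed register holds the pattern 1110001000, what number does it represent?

-120

pattern = 1110001000 (MSB is 1 ⇒ negative)
Invert: 0001110111, add 1 → 0001111000 = 120, so the value is -120.
(Equivalently: 904 - 2^10 = 904 - 1024 = -120.)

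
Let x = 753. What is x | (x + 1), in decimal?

755

x = 1011110001 = 753
x + 1 = 1011110010
OR    = 1011110011 = 755
(x | (x + 1) sets the lowest cleared bit.)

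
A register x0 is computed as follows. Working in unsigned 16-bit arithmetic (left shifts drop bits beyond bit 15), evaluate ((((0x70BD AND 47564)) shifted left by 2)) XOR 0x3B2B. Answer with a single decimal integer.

63771

0x70BD = 0111000010111101
47564 = 1011100111001100
→ AND → 0011000010001100 = 12428
→ shifted left by 2 (mod 2^16) → 1100001000110000 = 49712
0x3B2B = 0011101100101011
→ XOR → 1111100100011011 = 63771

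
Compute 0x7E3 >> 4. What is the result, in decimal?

0x7E3 = 11111100011
shift right by 4 → 00001111110 = 126
(equivalently, floor(2019 / 16))

126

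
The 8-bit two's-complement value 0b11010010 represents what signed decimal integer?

pattern = 11010010 (MSB is 1 ⇒ negative)
Invert: 00101101, add 1 → 00101110 = 46, so the value is -46.
(Equivalently: 210 - 2^8 = 210 - 256 = -46.)

-46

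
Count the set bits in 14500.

14500 = 11100010100100
Count the 1s: 1 + 1 + 1 + 1 + 1 + 1 = 6

6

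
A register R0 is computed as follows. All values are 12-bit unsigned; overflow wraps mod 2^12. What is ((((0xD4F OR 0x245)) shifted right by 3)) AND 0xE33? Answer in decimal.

33

0xD4F = 110101001111
0x245 = 001001000101
→ OR → 111101001111 = 3919
→ shifted right by 3 → 000111101001 = 489
0xE33 = 111000110011
→ AND → 000000100001 = 33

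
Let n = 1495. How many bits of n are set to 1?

1495 = 10111010111
Count the 1s: 1 + 1 + 1 + 1 + 1 + 1 + 1 + 1 = 8

8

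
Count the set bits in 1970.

1970 = 11110110010
Count the 1s: 1 + 1 + 1 + 1 + 1 + 1 + 1 = 7

7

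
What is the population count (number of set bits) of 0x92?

0x92 = 10010010
Count the 1s: 1 + 1 + 1 = 3

3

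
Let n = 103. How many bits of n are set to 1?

103 = 1100111
Count the 1s: 1 + 1 + 1 + 1 + 1 = 5

5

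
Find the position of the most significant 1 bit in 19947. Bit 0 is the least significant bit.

14

19947 = 100110111101011
The topmost 1 is at position 14 (since 2^14 = 16384 ≤ 19947 < 32768).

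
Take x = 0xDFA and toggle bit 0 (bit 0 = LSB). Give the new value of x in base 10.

x = 110111111010
bit 0 is currently 0; toggle it via x ^ (1 << 0) = x ^ 1
→ 110111111011 = 3579

3579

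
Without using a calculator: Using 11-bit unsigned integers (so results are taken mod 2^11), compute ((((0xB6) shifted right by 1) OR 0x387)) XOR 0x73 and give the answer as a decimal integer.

0xB6 = 00010110110
→ shifted right by 1 → 00001011011 = 91
0x387 = 01110000111
→ OR → 01111011111 = 991
0x73 = 00001110011
→ XOR → 01110101100 = 940

940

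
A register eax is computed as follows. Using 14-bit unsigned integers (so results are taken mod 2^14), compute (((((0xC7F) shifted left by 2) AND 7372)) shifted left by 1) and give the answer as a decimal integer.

0xC7F = 00110001111111
→ shifted left by 2 (mod 2^14) → 11000111111100 = 12796
7372 = 01110011001100
→ AND → 01000011001100 = 4300
→ shifted left by 1 (mod 2^14) → 10000110011000 = 8600

8600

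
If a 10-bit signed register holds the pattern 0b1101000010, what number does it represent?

-190

pattern = 1101000010 (MSB is 1 ⇒ negative)
Invert: 0010111101, add 1 → 0010111110 = 190, so the value is -190.
(Equivalently: 834 - 2^10 = 834 - 1024 = -190.)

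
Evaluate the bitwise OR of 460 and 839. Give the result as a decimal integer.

460 = 0111001100
839 = 1101000111
 OR → 1111001111 = 975

975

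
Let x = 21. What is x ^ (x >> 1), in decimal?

x = 10101 = 21
x>>1 = 01010
XOR  = 11111 = 31
(x ^ (x >> 1) gives the standard binary-reflected Gray code of x.)

31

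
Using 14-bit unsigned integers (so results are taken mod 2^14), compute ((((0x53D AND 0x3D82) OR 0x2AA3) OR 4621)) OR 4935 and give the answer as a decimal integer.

0x53D = 00010100111101
0x3D82 = 11110110000010
→ AND → 00010100000000 = 1280
0x2AA3 = 10101010100011
→ OR → 10111110100011 = 12195
4621 = 01001000001101
→ OR → 11111110101111 = 16303
4935 = 01001101000111
→ OR → 11111111101111 = 16367

16367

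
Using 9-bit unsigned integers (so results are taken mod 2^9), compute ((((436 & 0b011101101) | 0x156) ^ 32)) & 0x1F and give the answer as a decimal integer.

436 = 110110100
0b011101101 = 011101101
→ & → 010100100 = 164
0x156 = 101010110
→ | → 111110110 = 502
32 = 000100000
→ ^ → 111010110 = 470
0x1F = 000011111
→ & → 000010110 = 22

22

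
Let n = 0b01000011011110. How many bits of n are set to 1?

7

n = 1000011011110
Count the 1s: 1 + 1 + 1 + 1 + 1 + 1 + 1 = 7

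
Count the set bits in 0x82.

0x82 = 10000010
Count the 1s: 1 + 1 = 2

2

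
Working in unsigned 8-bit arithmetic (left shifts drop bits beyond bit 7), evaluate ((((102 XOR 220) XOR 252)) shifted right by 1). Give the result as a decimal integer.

35

102 = 01100110
220 = 11011100
→ XOR → 10111010 = 186
252 = 11111100
→ XOR → 01000110 = 70
→ shifted right by 1 → 00100011 = 35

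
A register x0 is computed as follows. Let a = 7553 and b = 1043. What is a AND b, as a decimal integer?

1025

7553 = 1110110000001
1043 = 0010000010011
AND → 0010000000001 = 1025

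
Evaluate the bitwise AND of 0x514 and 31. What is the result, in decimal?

20

0x514 = 10100010100
31 = 00000011111
AND → 00000010100 = 20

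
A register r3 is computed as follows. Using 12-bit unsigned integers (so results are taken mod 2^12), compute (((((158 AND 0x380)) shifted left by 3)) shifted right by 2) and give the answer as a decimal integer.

158 = 000010011110
0x380 = 001110000000
→ AND → 000010000000 = 128
→ shifted left by 3 (mod 2^12) → 010000000000 = 1024
→ shifted right by 2 → 000100000000 = 256

256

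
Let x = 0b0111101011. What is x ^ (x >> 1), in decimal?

286

x = 111101011 = 491
x>>1 = 011110101
XOR  = 100011110 = 286
(x ^ (x >> 1) gives the standard binary-reflected Gray code of x.)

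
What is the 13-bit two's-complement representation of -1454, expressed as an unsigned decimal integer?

6738

1454 in 13 bits: 0010110101110
Invert: 1101001010001
Add 1:  1101001010010 = 6738
(Check: 2^13 - 1454 = 8192 - 1454 = 6738.)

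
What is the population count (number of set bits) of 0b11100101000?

5

n = 11100101000
Count the 1s: 1 + 1 + 1 + 1 + 1 = 5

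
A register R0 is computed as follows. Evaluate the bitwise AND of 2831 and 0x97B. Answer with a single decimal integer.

2315

2831 = 101100001111
0x97B = 100101111011
AND → 100100001011 = 2315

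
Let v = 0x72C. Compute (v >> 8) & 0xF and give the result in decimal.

7

v = 011100101100
Shift right by 8: 0111
Mask low 4 bits: 0111 = 7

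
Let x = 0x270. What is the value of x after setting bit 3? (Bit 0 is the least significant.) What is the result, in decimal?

632

x = 1001110000
bit 3 is currently 0; set it via x | (1 << 3) = x | 8
→ 1001111000 = 632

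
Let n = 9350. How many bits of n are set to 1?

9350 = 10010010000110
Count the 1s: 1 + 1 + 1 + 1 + 1 = 5

5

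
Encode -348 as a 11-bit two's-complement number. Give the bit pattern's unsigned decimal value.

348 in 11 bits: 00101011100
Invert: 11010100011
Add 1:  11010100100 = 1700
(Check: 2^11 - 348 = 2048 - 348 = 1700.)

1700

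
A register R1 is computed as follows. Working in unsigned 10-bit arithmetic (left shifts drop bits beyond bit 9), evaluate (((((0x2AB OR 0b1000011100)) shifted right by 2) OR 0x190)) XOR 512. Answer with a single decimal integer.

0x2AB = 1010101011
0b1000011100 = 1000011100
→ OR → 1010111111 = 703
→ shifted right by 2 → 0010101111 = 175
0x190 = 0110010000
→ OR → 0110111111 = 447
512 = 1000000000
→ XOR → 1110111111 = 959

959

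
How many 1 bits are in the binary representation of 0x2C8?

4

0x2C8 = 1011001000
Count the 1s: 1 + 1 + 1 + 1 = 4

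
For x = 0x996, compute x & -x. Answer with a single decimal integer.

x = 100110010110 = 2454
-x (two's complement) = …011001101010
AND   = 000000000010 = 2
(x & -x isolates the lowest set bit of x.)

2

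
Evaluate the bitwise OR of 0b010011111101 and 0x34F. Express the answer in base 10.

2047

a = 10011111101
0x34F = 01101001111
 OR → 11111111111 = 2047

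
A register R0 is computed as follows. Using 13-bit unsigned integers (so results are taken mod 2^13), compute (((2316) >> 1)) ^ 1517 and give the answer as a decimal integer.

363

2316 = 0100100001100
→ >> 1 → 0010010000110 = 1158
1517 = 0010111101101
→ ^ → 0000101101011 = 363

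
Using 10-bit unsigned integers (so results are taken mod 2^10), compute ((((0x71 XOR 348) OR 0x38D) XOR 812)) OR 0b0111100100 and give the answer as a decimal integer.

0x71 = 0001110001
348 = 0101011100
→ XOR → 0100101101 = 301
0x38D = 1110001101
→ OR → 1110101101 = 941
812 = 1100101100
→ XOR → 0010000001 = 129
0b0111100100 = 0111100100
→ OR → 0111100101 = 485

485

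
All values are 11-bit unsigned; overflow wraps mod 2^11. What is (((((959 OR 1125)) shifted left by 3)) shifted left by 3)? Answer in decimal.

959 = 01110111111
1125 = 10001100101
→ OR → 11111111111 = 2047
→ shifted left by 3 (mod 2^11) → 11111111000 = 2040
→ shifted left by 3 (mod 2^11) → 11111000000 = 1984

1984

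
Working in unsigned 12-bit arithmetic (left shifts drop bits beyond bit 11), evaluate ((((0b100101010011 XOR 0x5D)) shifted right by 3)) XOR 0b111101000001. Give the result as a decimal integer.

3680

0b100101010011 = 100101010011
0x5D = 000001011101
→ XOR → 100100001110 = 2318
→ shifted right by 3 → 000100100001 = 289
0b111101000001 = 111101000001
→ XOR → 111001100000 = 3680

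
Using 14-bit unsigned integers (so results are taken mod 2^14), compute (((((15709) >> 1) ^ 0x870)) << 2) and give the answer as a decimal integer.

15709 = 11110101011101
→ >> 1 → 01111010101110 = 7854
0x870 = 00100001110000
→ ^ → 01011011011110 = 5854
→ << 2 (mod 2^14) → 01101101111000 = 7032

7032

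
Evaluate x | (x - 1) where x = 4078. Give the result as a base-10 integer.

x = 111111101110 = 4078
x - 1 = 111111101101
OR    = 111111101111 = 4079
(x | (x - 1) sets all bits below the lowest set bit.)

4079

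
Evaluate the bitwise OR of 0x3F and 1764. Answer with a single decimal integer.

1791

0x3F = 00000111111
1764 = 11011100100
 OR → 11011111111 = 1791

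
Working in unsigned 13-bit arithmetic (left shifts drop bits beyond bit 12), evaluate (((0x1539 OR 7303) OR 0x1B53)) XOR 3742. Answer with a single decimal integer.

0x1539 = 1010100111001
7303 = 1110010000111
→ OR → 1110110111111 = 7615
0x1B53 = 1101101010011
→ OR → 1111111111111 = 8191
3742 = 0111010011110
→ XOR → 1000101100001 = 4449

4449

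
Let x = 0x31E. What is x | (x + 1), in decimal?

x = 1100011110 = 798
x + 1 = 1100011111
OR    = 1100011111 = 799
(x | (x + 1) sets the lowest cleared bit.)

799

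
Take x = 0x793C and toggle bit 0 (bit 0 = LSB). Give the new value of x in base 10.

31037

x = 0111100100111100
bit 0 is currently 0; toggle it via x ^ (1 << 0) = x ^ 1
→ 0111100100111101 = 31037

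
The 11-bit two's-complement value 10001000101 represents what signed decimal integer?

pattern = 10001000101 (MSB is 1 ⇒ negative)
Invert: 01110111010, add 1 → 01110111011 = 955, so the value is -955.
(Equivalently: 1093 - 2^11 = 1093 - 2048 = -955.)

-955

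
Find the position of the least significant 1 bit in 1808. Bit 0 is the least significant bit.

4

1808 = 11100010000
Trailing zeros: 4, so the lowest set bit is bit 4 (value 16).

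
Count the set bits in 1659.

1659 = 11001111011
Count the 1s: 1 + 1 + 1 + 1 + 1 + 1 + 1 + 1 = 8

8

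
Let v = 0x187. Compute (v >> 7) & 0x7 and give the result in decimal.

3

v = 0110000111
Shift right by 7: 011
Mask low 3 bits: 011 = 3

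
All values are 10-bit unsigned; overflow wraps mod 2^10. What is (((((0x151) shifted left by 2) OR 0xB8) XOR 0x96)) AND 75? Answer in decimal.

0x151 = 0101010001
→ shifted left by 2 (mod 2^10) → 0101000100 = 324
0xB8 = 0010111000
→ OR → 0111111100 = 508
0x96 = 0010010110
→ XOR → 0101101010 = 362
75 = 0001001011
→ AND → 0001001010 = 74

74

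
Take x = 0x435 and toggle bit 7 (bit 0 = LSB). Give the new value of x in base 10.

1205

x = 10000110101
bit 7 is currently 0; toggle it via x ^ (1 << 7) = x ^ 128
→ 10010110101 = 1205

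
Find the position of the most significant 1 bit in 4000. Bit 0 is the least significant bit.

11

4000 = 111110100000
The topmost 1 is at position 11 (since 2^11 = 2048 ≤ 4000 < 4096).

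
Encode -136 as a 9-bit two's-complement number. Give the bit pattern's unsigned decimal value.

376

136 in 9 bits: 010001000
Invert: 101110111
Add 1:  101111000 = 376
(Check: 2^9 - 136 = 512 - 136 = 376.)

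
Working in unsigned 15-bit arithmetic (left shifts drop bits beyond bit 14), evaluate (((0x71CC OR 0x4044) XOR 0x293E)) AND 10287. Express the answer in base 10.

2082

0x71CC = 111000111001100
0x4044 = 100000001000100
→ OR → 111000111001100 = 29132
0x293E = 010100100111110
→ XOR → 101100011110010 = 22770
10287 = 010100000101111
→ AND → 000100000100010 = 2082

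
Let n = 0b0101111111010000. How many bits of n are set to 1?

9

n = 101111111010000
Count the 1s: 1 + 1 + 1 + 1 + 1 + 1 + 1 + 1 + 1 = 9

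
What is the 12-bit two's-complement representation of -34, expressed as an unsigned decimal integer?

4062

34 in 12 bits: 000000100010
Invert: 111111011101
Add 1:  111111011110 = 4062
(Check: 2^12 - 34 = 4096 - 34 = 4062.)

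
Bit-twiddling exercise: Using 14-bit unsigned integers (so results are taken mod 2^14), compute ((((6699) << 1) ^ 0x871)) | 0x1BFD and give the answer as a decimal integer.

6699 = 01101000101011
→ << 1 (mod 2^14) → 11010001010110 = 13398
0x871 = 00100001110001
→ ^ → 11110000100111 = 15399
0x1BFD = 01101111111101
→ | → 11111111111111 = 16383

16383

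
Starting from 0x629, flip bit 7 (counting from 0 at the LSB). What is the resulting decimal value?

x = 11000101001
bit 7 is currently 0; toggle it via x ^ (1 << 7) = x ^ 128
→ 11010101001 = 1705

1705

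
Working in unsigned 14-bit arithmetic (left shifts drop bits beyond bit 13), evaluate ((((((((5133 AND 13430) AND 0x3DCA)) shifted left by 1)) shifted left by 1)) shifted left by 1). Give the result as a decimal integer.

5133 = 01010000001101
13430 = 11010001110110
→ AND → 01010000000100 = 5124
0x3DCA = 11110111001010
→ AND → 01010000000000 = 5120
→ shifted left by 1 (mod 2^14) → 10100000000000 = 10240
→ shifted left by 1 (mod 2^14) → 01000000000000 = 4096
→ shifted left by 1 (mod 2^14) → 10000000000000 = 8192

8192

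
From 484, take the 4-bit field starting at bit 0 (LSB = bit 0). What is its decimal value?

v = 0111100100
Shift right by 0: 0111100100
Mask low 4 bits: 0100 = 4

4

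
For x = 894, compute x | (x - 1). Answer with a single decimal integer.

895

x = 1101111110 = 894
x - 1 = 1101111101
OR    = 1101111111 = 895
(x | (x - 1) sets all bits below the lowest set bit.)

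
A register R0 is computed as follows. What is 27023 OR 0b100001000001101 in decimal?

27023 = 110100110001111
b = 100001000001101
 OR → 110101110001111 = 27535

27535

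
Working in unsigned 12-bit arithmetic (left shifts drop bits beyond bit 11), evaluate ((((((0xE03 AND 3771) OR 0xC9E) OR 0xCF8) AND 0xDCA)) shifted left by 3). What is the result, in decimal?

1616

0xE03 = 111000000011
3771 = 111010111011
→ AND → 111000000011 = 3587
0xC9E = 110010011110
→ OR → 111010011111 = 3743
0xCF8 = 110011111000
→ OR → 111011111111 = 3839
0xDCA = 110111001010
→ AND → 110011001010 = 3274
→ shifted left by 3 (mod 2^12) → 011001010000 = 1616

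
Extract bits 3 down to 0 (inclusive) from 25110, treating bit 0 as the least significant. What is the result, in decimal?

v = 110001000010110
Shift right by 0: 110001000010110
Mask low 4 bits: 0110 = 6

6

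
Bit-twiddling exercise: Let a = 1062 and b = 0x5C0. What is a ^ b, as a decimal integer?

1062 = 10000100110
0x5C0 = 10111000000
XOR → 00111100110 = 486

486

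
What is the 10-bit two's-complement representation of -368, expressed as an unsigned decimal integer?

368 in 10 bits: 0101110000
Invert: 1010001111
Add 1:  1010010000 = 656
(Check: 2^10 - 368 = 1024 - 368 = 656.)

656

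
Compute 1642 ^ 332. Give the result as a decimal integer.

1830

1642 = 11001101010
332 = 00101001100
XOR → 11100100110 = 1830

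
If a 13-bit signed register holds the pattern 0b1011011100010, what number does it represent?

-2334

pattern = 1011011100010 (MSB is 1 ⇒ negative)
Invert: 0100100011101, add 1 → 0100100011110 = 2334, so the value is -2334.
(Equivalently: 5858 - 2^13 = 5858 - 8192 = -2334.)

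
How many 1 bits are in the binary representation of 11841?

6

11841 = 10111001000001
Count the 1s: 1 + 1 + 1 + 1 + 1 + 1 = 6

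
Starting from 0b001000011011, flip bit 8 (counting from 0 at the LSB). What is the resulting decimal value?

x = 001000011011
bit 8 is currently 0; toggle it via x ^ (1 << 8) = x ^ 256
→ 001100011011 = 795

795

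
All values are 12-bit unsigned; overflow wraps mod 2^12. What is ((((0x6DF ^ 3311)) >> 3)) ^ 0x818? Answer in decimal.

2398

0x6DF = 011011011111
3311 = 110011101111
→ ^ → 101000110000 = 2608
→ >> 3 → 000101000110 = 326
0x818 = 100000011000
→ ^ → 100101011110 = 2398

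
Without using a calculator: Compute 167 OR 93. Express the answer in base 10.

167 = 10100111
93 = 01011101
 OR → 11111111 = 255

255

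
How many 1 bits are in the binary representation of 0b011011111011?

n = 11011111011
Count the 1s: 1 + 1 + 1 + 1 + 1 + 1 + 1 + 1 + 1 = 9

9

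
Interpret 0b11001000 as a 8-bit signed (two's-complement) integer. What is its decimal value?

-56

pattern = 11001000 (MSB is 1 ⇒ negative)
Invert: 00110111, add 1 → 00111000 = 56, so the value is -56.
(Equivalently: 200 - 2^8 = 200 - 256 = -56.)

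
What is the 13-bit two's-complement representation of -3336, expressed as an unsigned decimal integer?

4856

3336 in 13 bits: 0110100001000
Invert: 1001011110111
Add 1:  1001011111000 = 4856
(Check: 2^13 - 3336 = 8192 - 3336 = 4856.)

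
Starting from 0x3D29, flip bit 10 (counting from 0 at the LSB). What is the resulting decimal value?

14633

x = 011110100101001
bit 10 is currently 1; toggle it via x ^ (1 << 10) = x ^ 1024
→ 011100100101001 = 14633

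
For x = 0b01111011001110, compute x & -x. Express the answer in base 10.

2

x = 1111011001110 = 7886
-x (two's complement) = …0000100110010
AND   = 0000000000010 = 2
(x & -x isolates the lowest set bit of x.)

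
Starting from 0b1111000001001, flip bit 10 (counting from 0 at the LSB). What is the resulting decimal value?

x = 1111000001001
bit 10 is currently 1; toggle it via x ^ (1 << 10) = x ^ 1024
→ 1101000001001 = 6665

6665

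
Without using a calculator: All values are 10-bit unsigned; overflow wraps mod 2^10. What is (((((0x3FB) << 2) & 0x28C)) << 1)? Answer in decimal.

280

0x3FB = 1111111011
→ << 2 (mod 2^10) → 1111101100 = 1004
0x28C = 1010001100
→ & → 1010001100 = 652
→ << 1 (mod 2^10) → 0100011000 = 280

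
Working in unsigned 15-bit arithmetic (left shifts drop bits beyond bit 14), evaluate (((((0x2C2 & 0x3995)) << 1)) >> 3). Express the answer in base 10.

32

0x2C2 = 000001011000010
0x3995 = 011100110010101
→ & → 000000010000000 = 128
→ << 1 (mod 2^15) → 000000100000000 = 256
→ >> 3 → 000000000100000 = 32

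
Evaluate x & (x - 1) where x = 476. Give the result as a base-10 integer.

x = 111011100 = 476
x - 1 = 111011011
AND   = 111011000 = 472
(x & (x - 1) clears the lowest set bit of x.)

472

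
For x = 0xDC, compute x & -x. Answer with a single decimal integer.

x = 11011100 = 220
-x (two's complement) = …00100100
AND   = 00000100 = 4
(x & -x isolates the lowest set bit of x.)

4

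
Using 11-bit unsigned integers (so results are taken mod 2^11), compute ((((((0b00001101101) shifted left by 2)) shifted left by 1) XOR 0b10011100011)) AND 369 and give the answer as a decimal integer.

0b00001101101 = 00001101101
→ shifted left by 2 (mod 2^11) → 00110110100 = 436
→ shifted left by 1 (mod 2^11) → 01101101000 = 872
0b10011100011 = 10011100011
→ XOR → 11110001011 = 1931
369 = 00101110001
→ AND → 00100000001 = 257

257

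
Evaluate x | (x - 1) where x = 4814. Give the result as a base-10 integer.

x = 1001011001110 = 4814
x - 1 = 1001011001101
OR    = 1001011001111 = 4815
(x | (x - 1) sets all bits below the lowest set bit.)

4815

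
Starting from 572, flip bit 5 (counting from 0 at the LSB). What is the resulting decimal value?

540

x = 0001000111100
bit 5 is currently 1; toggle it via x ^ (1 << 5) = x ^ 32
→ 0001000011100 = 540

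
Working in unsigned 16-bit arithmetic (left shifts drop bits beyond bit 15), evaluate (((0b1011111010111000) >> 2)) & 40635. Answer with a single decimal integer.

0b1011111010111000 = 1011111010111000
→ >> 2 → 0010111110101110 = 12206
40635 = 1001111010111011
→ & → 0000111010101010 = 3754

3754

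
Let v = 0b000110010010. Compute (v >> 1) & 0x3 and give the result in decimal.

1

v = 000110010010
Shift right by 1: 00011001001
Mask low 2 bits: 01 = 1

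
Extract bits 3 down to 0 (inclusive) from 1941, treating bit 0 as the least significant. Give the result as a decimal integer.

5

v = 11110010101
Shift right by 0: 11110010101
Mask low 4 bits: 0101 = 5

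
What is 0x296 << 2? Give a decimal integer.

2648

0x296 = 001010010110
shift left by 2 → 101001011000 = 2648
(equivalently, 662 × 2^2 = 662 × 4)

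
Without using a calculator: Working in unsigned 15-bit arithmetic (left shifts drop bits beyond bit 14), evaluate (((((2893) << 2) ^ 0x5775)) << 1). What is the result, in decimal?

29826

2893 = 000101101001101
→ << 2 (mod 2^15) → 010110100110100 = 11572
0x5775 = 101011101110101
→ ^ → 111101001000001 = 31297
→ << 1 (mod 2^15) → 111010010000010 = 29826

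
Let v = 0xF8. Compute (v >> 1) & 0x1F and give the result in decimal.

28

v = 11111000
Shift right by 1: 1111100
Mask low 5 bits: 11100 = 28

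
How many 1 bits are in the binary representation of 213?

213 = 11010101
Count the 1s: 1 + 1 + 1 + 1 + 1 = 5

5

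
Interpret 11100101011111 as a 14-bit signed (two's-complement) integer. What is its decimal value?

-1697

pattern = 11100101011111 (MSB is 1 ⇒ negative)
Invert: 00011010100000, add 1 → 00011010100001 = 1697, so the value is -1697.
(Equivalently: 14687 - 2^14 = 14687 - 16384 = -1697.)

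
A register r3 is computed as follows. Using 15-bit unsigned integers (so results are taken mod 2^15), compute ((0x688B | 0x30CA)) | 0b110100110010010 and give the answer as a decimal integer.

0x688B = 110100010001011
0x30CA = 011000011001010
→ | → 111100011001011 = 30923
0b110100110010010 = 110100110010010
→ | → 111100111011011 = 31195

31195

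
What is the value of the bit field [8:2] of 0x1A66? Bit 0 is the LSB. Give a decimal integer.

25

v = 01101001100110
Shift right by 2: 011010011001
Mask low 7 bits: 0011001 = 25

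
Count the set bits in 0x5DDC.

0x5DDC = 101110111011100
Count the 1s: 1 + 1 + 1 + 1 + 1 + 1 + 1 + 1 + 1 + 1 = 10

10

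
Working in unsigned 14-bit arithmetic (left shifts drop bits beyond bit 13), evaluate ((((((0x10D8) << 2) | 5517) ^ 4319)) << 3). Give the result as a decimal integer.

0x10D8 = 01000011011000
→ << 2 (mod 2^14) → 00001101100000 = 864
5517 = 01010110001101
→ | → 01011111101101 = 6125
4319 = 01000011011111
→ ^ → 00011100110010 = 1842
→ << 3 (mod 2^14) → 11100110010000 = 14736

14736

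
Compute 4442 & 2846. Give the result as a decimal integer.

282

4442 = 1000101011010
2846 = 0101100011110
AND → 0000100011010 = 282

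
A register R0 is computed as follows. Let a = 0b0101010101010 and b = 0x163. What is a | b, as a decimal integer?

3051

a = 101010101010
0x163 = 000101100011
 OR → 101111101011 = 3051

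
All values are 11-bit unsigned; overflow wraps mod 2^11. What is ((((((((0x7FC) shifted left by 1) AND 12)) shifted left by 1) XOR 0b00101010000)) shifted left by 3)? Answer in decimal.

0x7FC = 11111111100
→ shifted left by 1 (mod 2^11) → 11111111000 = 2040
12 = 00000001100
→ AND → 00000001000 = 8
→ shifted left by 1 (mod 2^11) → 00000010000 = 16
0b00101010000 = 00101010000
→ XOR → 00101000000 = 320
→ shifted left by 3 (mod 2^11) → 01000000000 = 512

512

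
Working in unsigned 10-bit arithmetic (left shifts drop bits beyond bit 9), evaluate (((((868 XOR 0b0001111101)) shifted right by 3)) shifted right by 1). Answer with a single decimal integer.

868 = 1101100100
0b0001111101 = 0001111101
→ XOR → 1100011001 = 793
→ shifted right by 3 → 0001100011 = 99
→ shifted right by 1 → 0000110001 = 49

49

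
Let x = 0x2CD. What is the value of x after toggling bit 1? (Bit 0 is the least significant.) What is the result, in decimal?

x = 001011001101
bit 1 is currently 0; toggle it via x ^ (1 << 1) = x ^ 2
→ 001011001111 = 719

719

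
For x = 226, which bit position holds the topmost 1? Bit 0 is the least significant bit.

7

226 = 11100010
The topmost 1 is at position 7 (since 2^7 = 128 ≤ 226 < 256).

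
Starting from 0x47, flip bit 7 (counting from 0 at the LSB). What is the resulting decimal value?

x = 0001000111
bit 7 is currently 0; toggle it via x ^ (1 << 7) = x ^ 128
→ 0011000111 = 199

199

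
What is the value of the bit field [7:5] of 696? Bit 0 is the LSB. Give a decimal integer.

v = 1010111000
Shift right by 5: 10101
Mask low 3 bits: 101 = 5

5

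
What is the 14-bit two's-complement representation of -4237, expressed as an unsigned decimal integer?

4237 in 14 bits: 01000010001101
Invert: 10111101110010
Add 1:  10111101110011 = 12147
(Check: 2^14 - 4237 = 16384 - 4237 = 12147.)

12147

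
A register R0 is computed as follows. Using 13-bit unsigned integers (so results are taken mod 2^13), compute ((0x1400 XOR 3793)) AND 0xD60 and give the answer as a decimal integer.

2112

0x1400 = 1010000000000
3793 = 0111011010001
→ XOR → 1101011010001 = 6865
0xD60 = 0110101100000
→ AND → 0100001000000 = 2112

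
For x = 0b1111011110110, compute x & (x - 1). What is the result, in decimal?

7924

x = 1111011110110 = 7926
x - 1 = 1111011110101
AND   = 1111011110100 = 7924
(x & (x - 1) clears the lowest set bit of x.)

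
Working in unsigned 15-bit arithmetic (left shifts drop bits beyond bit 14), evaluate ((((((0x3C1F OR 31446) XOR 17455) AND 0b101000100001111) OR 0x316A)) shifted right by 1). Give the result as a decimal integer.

0x3C1F = 011110000011111
31446 = 111101011010110
→ OR → 111111011011111 = 32479
17455 = 100010000101111
→ XOR → 011101011110000 = 15088
0b101000100001111 = 101000100001111
→ AND → 001000000000000 = 4096
0x316A = 011000101101010
→ OR → 011000101101010 = 12650
→ shifted right by 1 → 001100010110101 = 6325

6325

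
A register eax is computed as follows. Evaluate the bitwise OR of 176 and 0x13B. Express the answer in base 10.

443

176 = 010110000
0x13B = 100111011
 OR → 110111011 = 443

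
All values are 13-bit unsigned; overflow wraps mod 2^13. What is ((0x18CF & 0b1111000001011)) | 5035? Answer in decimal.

0x18CF = 1100011001111
0b1111000001011 = 1111000001011
→ & → 1100000001011 = 6155
5035 = 1001110101011
→ | → 1101110101011 = 7083

7083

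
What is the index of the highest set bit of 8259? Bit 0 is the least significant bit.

8259 = 10000001000011
The topmost 1 is at position 13 (since 2^13 = 8192 ≤ 8259 < 16384).

13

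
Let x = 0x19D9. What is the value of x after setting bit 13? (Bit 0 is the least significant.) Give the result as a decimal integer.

14809

x = 001100111011001
bit 13 is currently 0; set it via x | (1 << 13) = x | 8192
→ 011100111011001 = 14809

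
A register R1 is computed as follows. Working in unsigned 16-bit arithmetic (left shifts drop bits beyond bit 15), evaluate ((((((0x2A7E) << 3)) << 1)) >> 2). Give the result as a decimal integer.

10744

0x2A7E = 0010101001111110
→ << 3 (mod 2^16) → 0101001111110000 = 21488
→ << 1 (mod 2^16) → 1010011111100000 = 42976
→ >> 2 → 0010100111111000 = 10744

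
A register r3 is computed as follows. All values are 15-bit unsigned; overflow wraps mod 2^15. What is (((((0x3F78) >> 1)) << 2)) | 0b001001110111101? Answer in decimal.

0x3F78 = 011111101111000
→ >> 1 → 001111110111100 = 8124
→ << 2 (mod 2^15) → 111111011110000 = 32496
0b001001110111101 = 001001110111101
→ | → 111111111111101 = 32765

32765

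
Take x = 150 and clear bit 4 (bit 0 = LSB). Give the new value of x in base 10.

x = 10010110
bit 4 is currently 1; clear it via x & ~(1 << 4) = x & ~16
→ 10000110 = 134

134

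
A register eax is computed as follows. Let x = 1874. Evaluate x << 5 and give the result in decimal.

59968

1874 = 0000011101010010
shift left by 5 → 1110101001000000 = 59968
(equivalently, 1874 × 2^5 = 1874 × 32)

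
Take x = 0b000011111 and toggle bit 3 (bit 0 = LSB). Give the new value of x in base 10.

x = 000011111
bit 3 is currently 1; toggle it via x ^ (1 << 3) = x ^ 8
→ 000010111 = 23

23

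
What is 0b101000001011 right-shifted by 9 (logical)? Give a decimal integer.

x = 101000001011
shift right by 9 → 000000000101 = 5
(equivalently, floor(2571 / 512))

5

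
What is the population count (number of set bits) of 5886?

5886 = 1011011111110
Count the 1s: 1 + 1 + 1 + 1 + 1 + 1 + 1 + 1 + 1 + 1 = 10

10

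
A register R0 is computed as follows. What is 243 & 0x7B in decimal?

243 = 11110011
0x7B = 01111011
AND → 01110011 = 115

115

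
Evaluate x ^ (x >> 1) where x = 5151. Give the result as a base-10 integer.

7696

x = 1010000011111 = 5151
x>>1 = 0101000001111
XOR  = 1111000010000 = 7696
(x ^ (x >> 1) gives the standard binary-reflected Gray code of x.)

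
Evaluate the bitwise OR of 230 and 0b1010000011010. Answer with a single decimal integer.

5374

230 = 0000011100110
b = 1010000011010
 OR → 1010011111110 = 5374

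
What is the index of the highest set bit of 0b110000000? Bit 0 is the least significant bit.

8

0b110000000 = 110000000
The topmost 1 is at position 8 (since 2^8 = 256 ≤ 384 < 512).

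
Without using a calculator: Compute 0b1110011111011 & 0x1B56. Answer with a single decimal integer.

6226

a = 1110011111011
0x1B56 = 1101101010110
AND → 1100001010010 = 6226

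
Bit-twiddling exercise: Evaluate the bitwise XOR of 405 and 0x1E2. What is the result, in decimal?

405 = 110010101
0x1E2 = 111100010
XOR → 001110111 = 119

119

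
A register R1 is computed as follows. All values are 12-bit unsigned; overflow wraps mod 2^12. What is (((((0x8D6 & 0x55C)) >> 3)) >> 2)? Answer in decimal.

2

0x8D6 = 100011010110
0x55C = 010101011100
→ & → 000001010100 = 84
→ >> 3 → 000000001010 = 10
→ >> 2 → 000000000010 = 2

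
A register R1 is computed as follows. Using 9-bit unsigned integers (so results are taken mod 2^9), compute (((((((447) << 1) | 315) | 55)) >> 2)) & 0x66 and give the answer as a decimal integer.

447 = 110111111
→ << 1 (mod 2^9) → 101111110 = 382
315 = 100111011
→ | → 101111111 = 383
55 = 000110111
→ | → 101111111 = 383
→ >> 2 → 001011111 = 95
0x66 = 001100110
→ & → 001000110 = 70

70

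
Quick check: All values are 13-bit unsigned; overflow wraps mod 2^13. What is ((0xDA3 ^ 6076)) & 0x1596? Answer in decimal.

4118

0xDA3 = 0110110100011
6076 = 1011110111100
→ ^ → 1101000011111 = 6687
0x1596 = 1010110010110
→ & → 1000000010110 = 4118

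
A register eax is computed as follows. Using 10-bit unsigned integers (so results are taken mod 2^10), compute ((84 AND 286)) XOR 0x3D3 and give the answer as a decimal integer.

967

84 = 0001010100
286 = 0100011110
→ AND → 0000010100 = 20
0x3D3 = 1111010011
→ XOR → 1111000111 = 967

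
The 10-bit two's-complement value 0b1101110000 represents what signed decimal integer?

-144

pattern = 1101110000 (MSB is 1 ⇒ negative)
Invert: 0010001111, add 1 → 0010010000 = 144, so the value is -144.
(Equivalently: 880 - 2^10 = 880 - 1024 = -144.)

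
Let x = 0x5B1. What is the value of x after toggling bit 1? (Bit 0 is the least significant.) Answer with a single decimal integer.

1459

x = 010110110001
bit 1 is currently 0; toggle it via x ^ (1 << 1) = x ^ 2
→ 010110110011 = 1459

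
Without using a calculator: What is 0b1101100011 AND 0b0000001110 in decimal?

a = 1101100011
b = 0000001110
AND → 0000000010 = 2

2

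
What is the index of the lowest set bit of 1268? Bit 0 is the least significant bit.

1268 = 10011110100
Trailing zeros: 2, so the lowest set bit is bit 2 (value 4).

2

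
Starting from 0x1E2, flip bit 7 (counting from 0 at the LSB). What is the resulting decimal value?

354

x = 111100010
bit 7 is currently 1; toggle it via x ^ (1 << 7) = x ^ 128
→ 101100010 = 354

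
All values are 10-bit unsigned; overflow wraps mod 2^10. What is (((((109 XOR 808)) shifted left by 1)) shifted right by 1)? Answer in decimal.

109 = 0001101101
808 = 1100101000
→ XOR → 1101000101 = 837
→ shifted left by 1 (mod 2^10) → 1010001010 = 650
→ shifted right by 1 → 0101000101 = 325

325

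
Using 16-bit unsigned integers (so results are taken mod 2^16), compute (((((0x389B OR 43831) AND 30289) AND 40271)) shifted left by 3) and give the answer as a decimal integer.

0x389B = 0011100010011011
43831 = 1010101100110111
→ OR → 1011101110111111 = 48063
30289 = 0111011001010001
→ AND → 0011001000010001 = 12817
40271 = 1001110101001111
→ AND → 0001000000000001 = 4097
→ shifted left by 3 (mod 2^16) → 1000000000001000 = 32776

32776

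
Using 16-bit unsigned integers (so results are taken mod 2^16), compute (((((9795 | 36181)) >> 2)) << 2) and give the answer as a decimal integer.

9795 = 0010011001000011
36181 = 1000110101010101
→ | → 1010111101010111 = 44887
→ >> 2 → 0010101111010101 = 11221
→ << 2 (mod 2^16) → 1010111101010100 = 44884

44884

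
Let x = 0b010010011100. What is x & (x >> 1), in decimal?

12

x = 10010011100 = 1180
x>>1 = 01001001110
AND  = 00000001100 = 12
(x & (x >> 1) has a 1 wherever x has two consecutive 1 bits.)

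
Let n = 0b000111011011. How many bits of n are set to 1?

n = 111011011
Count the 1s: 1 + 1 + 1 + 1 + 1 + 1 + 1 = 7

7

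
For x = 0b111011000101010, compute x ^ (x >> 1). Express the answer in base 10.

19775

x = 111011000101010 = 30250
x>>1 = 011101100010101
XOR  = 100110100111111 = 19775
(x ^ (x >> 1) gives the standard binary-reflected Gray code of x.)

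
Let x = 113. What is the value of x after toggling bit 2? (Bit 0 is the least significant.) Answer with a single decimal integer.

117

x = 01110001
bit 2 is currently 0; toggle it via x ^ (1 << 2) = x ^ 4
→ 01110101 = 117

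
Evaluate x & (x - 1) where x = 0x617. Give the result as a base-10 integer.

x = 11000010111 = 1559
x - 1 = 11000010110
AND   = 11000010110 = 1558
(x & (x - 1) clears the lowest set bit of x.)

1558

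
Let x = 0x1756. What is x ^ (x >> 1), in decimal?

7421

x = 1011101010110 = 5974
x>>1 = 0101110101011
XOR  = 1110011111101 = 7421
(x ^ (x >> 1) gives the standard binary-reflected Gray code of x.)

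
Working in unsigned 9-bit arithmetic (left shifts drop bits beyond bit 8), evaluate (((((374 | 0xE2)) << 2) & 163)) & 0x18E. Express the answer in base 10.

374 = 101110110
0xE2 = 011100010
→ | → 111110110 = 502
→ << 2 (mod 2^9) → 111011000 = 472
163 = 010100011
→ & → 010000000 = 128
0x18E = 110001110
→ & → 010000000 = 128

128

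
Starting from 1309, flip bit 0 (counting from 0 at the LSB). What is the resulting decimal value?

x = 010100011101
bit 0 is currently 1; toggle it via x ^ (1 << 0) = x ^ 1
→ 010100011100 = 1308

1308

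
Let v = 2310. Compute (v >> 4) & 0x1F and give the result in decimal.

v = 100100000110
Shift right by 4: 10010000
Mask low 5 bits: 10000 = 16

16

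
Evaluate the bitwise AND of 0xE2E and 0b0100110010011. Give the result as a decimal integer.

0xE2E = 111000101110
b = 100110010011
AND → 100000000010 = 2050

2050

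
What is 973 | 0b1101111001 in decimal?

1021

973 = 1111001101
b = 1101111001
 OR → 1111111101 = 1021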